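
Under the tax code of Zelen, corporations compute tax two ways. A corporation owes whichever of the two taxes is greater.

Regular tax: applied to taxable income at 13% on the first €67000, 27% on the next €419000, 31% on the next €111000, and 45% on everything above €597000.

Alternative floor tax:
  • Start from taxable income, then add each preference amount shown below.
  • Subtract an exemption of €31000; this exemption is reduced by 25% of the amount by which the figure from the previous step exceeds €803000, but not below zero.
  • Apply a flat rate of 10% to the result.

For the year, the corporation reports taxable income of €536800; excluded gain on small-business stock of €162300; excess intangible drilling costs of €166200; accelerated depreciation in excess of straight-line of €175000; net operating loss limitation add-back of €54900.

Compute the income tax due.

€137588

Regular tax:
  €67000 × 13% = €8710
  €419000 × 27% = €113130
  €50800 × 31% = €15748
  → €137588

Alternative floor tax:
  Adjusted income: €536800 + €162300 + €166200 + €175000 + €54900 = €1095200
  Exemption: 25% × (€1095200 − €803000) = €73050 ≥ €31000, so the exemption is fully phased out
  Base: €1095200 − €0 = €1095200
  €1095200 × 10% = €109520

€137588 > €109520, so the regular tax governs.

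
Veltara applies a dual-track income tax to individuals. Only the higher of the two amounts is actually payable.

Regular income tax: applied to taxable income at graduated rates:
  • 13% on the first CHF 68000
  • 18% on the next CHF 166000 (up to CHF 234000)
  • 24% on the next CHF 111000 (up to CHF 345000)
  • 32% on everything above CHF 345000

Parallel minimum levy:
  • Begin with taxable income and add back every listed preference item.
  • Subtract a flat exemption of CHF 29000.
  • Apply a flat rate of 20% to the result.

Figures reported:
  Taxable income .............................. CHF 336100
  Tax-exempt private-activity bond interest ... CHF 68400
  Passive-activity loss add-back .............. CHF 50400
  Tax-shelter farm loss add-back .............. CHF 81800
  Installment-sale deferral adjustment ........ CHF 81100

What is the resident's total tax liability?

CHF 117760

Parallel minimum levy:
  Adjusted income: CHF 336100 + CHF 68400 + CHF 50400 + CHF 81800 + CHF 81100 = CHF 617800
  Less exemption CHF 29000 → base CHF 588800
  CHF 588800 × 20% = CHF 117760

Regular income tax:
  CHF 68000 × 13% = CHF 8840
  CHF 166000 × 18% = CHF 29880
  CHF 102100 × 24% = CHF 24504
  → CHF 63224

CHF 117760 > CHF 63224, so the parallel minimum levy is the binding amount.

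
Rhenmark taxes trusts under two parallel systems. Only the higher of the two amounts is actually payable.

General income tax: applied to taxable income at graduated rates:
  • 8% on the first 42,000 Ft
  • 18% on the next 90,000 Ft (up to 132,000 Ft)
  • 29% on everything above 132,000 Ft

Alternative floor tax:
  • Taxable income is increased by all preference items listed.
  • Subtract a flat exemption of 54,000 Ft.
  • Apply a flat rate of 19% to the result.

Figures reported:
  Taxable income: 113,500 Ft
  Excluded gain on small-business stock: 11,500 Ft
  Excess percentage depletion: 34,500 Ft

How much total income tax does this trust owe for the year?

Alternative floor tax:
  Adjusted income: 113,500 Ft + 11,500 Ft + 34,500 Ft = 159,500 Ft
  Less exemption 54,000 Ft → base 105,500 Ft
  105,500 Ft × 19% = 20,045 Ft

General income tax:
  42,000 Ft × 8% = 3,360 Ft
  71,500 Ft × 18% = 12,870 Ft
  → 16,230 Ft

20,045 Ft > 16,230 Ft, so the alternative floor tax is the binding amount.

20,045 Ft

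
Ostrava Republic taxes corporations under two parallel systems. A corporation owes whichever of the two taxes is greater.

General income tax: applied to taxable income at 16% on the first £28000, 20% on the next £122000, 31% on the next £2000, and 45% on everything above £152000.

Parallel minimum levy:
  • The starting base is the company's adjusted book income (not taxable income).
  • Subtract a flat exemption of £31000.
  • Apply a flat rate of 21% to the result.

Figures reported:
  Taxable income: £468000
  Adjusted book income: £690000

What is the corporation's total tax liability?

£171700

Parallel minimum levy:
  Base (adjusted book income): £690000
  Less exemption £31000 → base £659000
  £659000 × 21% = £138390

General income tax:
  £28000 × 16% = £4480
  £122000 × 20% = £24400
  £2000 × 31% = £620
  £316000 × 45% = £142200
  → £171700

£171700 > £138390, so the general income tax governs.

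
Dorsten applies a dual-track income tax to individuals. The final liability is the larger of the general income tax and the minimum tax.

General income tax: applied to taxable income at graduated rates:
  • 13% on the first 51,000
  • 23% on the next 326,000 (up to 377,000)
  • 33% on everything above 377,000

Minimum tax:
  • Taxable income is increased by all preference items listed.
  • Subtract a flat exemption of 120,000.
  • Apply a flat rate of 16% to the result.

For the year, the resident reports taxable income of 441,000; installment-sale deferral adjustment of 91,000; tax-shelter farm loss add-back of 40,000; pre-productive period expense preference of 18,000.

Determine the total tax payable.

General income tax:
  51,000 × 13% = 6,630
  326,000 × 23% = 74,980
  64,000 × 33% = 21,120
  → 102,730

Minimum tax:
  Adjusted income: 441,000 + 91,000 + 40,000 + 18,000 = 590,000
  Less exemption 120,000 → base 470,000
  470,000 × 16% = 75,200

102,730 > 75,200, so the general income tax governs.

102,730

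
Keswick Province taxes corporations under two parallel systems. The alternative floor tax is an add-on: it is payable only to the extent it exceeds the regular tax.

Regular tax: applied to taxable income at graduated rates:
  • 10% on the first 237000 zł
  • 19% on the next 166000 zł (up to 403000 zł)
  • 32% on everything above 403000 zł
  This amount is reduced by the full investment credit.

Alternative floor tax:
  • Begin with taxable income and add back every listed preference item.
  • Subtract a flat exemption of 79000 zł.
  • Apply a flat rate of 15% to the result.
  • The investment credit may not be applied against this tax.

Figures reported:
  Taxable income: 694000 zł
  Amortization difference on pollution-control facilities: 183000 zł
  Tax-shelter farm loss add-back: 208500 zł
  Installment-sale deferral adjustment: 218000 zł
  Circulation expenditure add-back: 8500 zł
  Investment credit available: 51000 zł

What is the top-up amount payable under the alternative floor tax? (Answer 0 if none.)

87590 zł

Alternative floor tax:
  Adjusted income: 694000 zł + 183000 zł + 208500 zł + 218000 zł + 8500 zł = 1312000 zł
  Less exemption 79000 zł → base 1233000 zł
  1233000 zł × 15% = 184950 zł

Regular tax:
  237000 zł × 10% = 23700 zł
  166000 zł × 19% = 31540 zł
  291000 zł × 32% = 93120 zł
  → 148360 zł
  Less investment credit 51000 zł → 97360 zł

Excess of alternative floor tax over regular tax: 184950 zł − 97360 zł = 87590 zł.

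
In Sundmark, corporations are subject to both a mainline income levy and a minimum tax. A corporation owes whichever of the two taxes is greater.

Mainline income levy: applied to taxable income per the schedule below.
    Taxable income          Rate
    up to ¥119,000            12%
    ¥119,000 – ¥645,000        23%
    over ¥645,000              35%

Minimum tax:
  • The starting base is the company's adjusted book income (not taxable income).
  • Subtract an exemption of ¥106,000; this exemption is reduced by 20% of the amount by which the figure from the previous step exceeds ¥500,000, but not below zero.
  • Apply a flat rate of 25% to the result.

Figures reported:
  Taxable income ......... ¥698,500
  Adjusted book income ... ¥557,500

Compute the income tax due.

Minimum tax:
  Base (adjusted book income): ¥557,500
  Exemption: ¥106,000 − 20% × (¥557,500 − ¥500,000) = ¥106,000 − ¥11,500 = ¥94,500
  Base: ¥557,500 − ¥94,500 = ¥463,000
  ¥463,000 × 25% = ¥115,750

Mainline income levy:
  ¥119,000 × 12% = ¥14,280
  ¥526,000 × 23% = ¥120,980
  ¥53,500 × 35% = ¥18,725
  → ¥153,985

¥153,985 > ¥115,750, so the mainline income levy governs.

¥153,985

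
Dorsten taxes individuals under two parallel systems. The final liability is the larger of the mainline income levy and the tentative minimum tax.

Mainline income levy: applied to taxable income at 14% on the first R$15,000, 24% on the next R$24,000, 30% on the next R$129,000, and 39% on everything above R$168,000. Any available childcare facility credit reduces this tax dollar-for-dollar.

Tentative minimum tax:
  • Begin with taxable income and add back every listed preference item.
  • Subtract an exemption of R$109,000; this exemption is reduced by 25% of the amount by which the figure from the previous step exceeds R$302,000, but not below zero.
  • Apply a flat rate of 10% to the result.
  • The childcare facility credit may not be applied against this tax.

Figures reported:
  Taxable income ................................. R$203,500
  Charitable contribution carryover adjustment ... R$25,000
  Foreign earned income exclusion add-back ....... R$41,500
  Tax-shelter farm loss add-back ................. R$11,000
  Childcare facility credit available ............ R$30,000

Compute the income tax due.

Mainline income levy:
  R$15,000 × 14% = R$2,100
  R$24,000 × 24% = R$5,760
  R$129,000 × 30% = R$38,700
  R$35,500 × 39% = R$13,845
  → R$60,405
  Less childcare facility credit R$30,000 → R$30,405

Tentative minimum tax:
  Adjusted income: R$203,500 + R$25,000 + R$41,500 + R$11,000 = R$281,000
  Exemption: R$281,000 ≤ R$302,000, so full R$109,000 applies
  Base: R$281,000 − R$109,000 = R$172,000
  R$172,000 × 10% = R$17,200

R$30,405 > R$17,200, so the mainline income levy governs.

R$30,405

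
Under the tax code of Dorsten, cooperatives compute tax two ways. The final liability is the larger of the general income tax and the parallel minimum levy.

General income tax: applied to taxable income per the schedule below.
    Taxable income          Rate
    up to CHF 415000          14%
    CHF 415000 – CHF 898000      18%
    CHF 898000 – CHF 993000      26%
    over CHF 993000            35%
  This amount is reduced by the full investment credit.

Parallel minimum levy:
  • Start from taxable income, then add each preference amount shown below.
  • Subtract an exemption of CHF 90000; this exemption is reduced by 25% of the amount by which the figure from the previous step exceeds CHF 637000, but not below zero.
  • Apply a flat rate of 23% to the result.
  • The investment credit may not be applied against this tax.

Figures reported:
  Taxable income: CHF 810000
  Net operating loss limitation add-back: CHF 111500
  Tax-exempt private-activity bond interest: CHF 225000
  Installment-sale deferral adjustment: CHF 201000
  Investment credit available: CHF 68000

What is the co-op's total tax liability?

CHF 309925

General income tax:
  CHF 415000 × 14% = CHF 58100
  CHF 395000 × 18% = CHF 71100
  → CHF 129200
  Less investment credit CHF 68000 → CHF 61200

Parallel minimum levy:
  Adjusted income: CHF 810000 + CHF 111500 + CHF 225000 + CHF 201000 = CHF 1347500
  Exemption: 25% × (CHF 1347500 − CHF 637000) = CHF 177625 ≥ CHF 90000, so the exemption is fully phased out
  Base: CHF 1347500 − CHF 0 = CHF 1347500
  CHF 1347500 × 23% = CHF 309925

CHF 309925 > CHF 61200, so the parallel minimum levy is the binding amount.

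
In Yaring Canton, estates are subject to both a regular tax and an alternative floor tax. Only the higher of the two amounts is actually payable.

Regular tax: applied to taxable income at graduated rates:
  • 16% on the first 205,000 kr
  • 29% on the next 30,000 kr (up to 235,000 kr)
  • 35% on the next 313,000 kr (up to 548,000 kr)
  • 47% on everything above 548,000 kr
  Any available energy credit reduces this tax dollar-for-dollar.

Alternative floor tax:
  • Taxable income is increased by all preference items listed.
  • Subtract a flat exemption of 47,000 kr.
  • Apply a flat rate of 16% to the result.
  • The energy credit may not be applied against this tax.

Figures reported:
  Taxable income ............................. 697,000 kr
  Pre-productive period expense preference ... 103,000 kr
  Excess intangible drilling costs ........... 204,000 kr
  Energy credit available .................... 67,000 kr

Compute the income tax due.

Alternative floor tax:
  Adjusted income: 697,000 kr + 103,000 kr + 204,000 kr = 1,004,000 kr
  Less exemption 47,000 kr → base 957,000 kr
  957,000 kr × 16% = 153,120 kr

Regular tax:
  205,000 kr × 16% = 32,800 kr
  30,000 kr × 29% = 8,700 kr
  313,000 kr × 35% = 109,550 kr
  149,000 kr × 47% = 70,030 kr
  → 221,080 kr
  Less energy credit 67,000 kr → 154,080 kr

154,080 kr > 153,120 kr, so the regular tax governs.

154,080 kr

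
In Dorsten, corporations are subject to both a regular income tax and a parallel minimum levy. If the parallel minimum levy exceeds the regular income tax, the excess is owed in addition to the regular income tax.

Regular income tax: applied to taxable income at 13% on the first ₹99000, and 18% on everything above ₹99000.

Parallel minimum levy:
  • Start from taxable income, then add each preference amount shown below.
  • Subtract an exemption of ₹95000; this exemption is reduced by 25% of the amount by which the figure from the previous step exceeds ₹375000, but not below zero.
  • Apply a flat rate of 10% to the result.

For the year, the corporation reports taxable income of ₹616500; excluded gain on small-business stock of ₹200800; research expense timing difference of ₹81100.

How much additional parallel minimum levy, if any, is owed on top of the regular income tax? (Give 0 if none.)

Regular income tax:
  ₹99000 × 13% = ₹12870
  ₹517500 × 18% = ₹93150
  → ₹106020

Parallel minimum levy:
  Adjusted income: ₹616500 + ₹200800 + ₹81100 = ₹898400
  Exemption: 25% × (₹898400 − ₹375000) = ₹130850 ≥ ₹95000, so the exemption is fully phased out
  Base: ₹898400 − ₹0 = ₹898400
  ₹898400 × 10% = ₹89840

₹89840 ≤ ₹106020, so no add-on is due.

₹0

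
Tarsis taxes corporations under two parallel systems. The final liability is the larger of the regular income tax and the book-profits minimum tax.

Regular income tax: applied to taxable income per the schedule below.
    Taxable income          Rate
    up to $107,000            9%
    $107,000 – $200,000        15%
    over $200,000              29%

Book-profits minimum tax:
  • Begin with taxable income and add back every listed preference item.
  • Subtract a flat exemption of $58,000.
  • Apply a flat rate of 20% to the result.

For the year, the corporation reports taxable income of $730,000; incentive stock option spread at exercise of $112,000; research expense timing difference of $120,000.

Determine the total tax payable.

$180,800

Book-profits minimum tax:
  Adjusted income: $730,000 + $112,000 + $120,000 = $962,000
  Less exemption $58,000 → base $904,000
  $904,000 × 20% = $180,800

Regular income tax:
  $107,000 × 9% = $9,630
  $93,000 × 15% = $13,950
  $530,000 × 29% = $153,700
  → $177,280

$180,800 > $177,280, so the book-profits minimum tax is the binding amount.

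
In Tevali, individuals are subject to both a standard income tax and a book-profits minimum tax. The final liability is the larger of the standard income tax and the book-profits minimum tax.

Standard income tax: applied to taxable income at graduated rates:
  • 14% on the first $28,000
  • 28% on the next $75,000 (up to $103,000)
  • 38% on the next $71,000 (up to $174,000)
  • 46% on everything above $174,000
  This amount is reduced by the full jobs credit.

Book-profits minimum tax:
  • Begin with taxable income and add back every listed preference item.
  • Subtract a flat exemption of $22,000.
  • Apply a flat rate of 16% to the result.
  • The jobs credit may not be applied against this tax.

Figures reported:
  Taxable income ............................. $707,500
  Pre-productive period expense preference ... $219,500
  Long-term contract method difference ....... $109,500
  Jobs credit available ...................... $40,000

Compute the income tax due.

$257,310

Book-profits minimum tax:
  Adjusted income: $707,500 + $219,500 + $109,500 = $1,036,500
  Less exemption $22,000 → base $1,014,500
  $1,014,500 × 16% = $162,320

Standard income tax:
  $28,000 × 14% = $3,920
  $75,000 × 28% = $21,000
  $71,000 × 38% = $26,980
  $533,500 × 46% = $245,410
  → $297,310
  Less jobs credit $40,000 → $257,310

$257,310 > $162,320, so the standard income tax governs.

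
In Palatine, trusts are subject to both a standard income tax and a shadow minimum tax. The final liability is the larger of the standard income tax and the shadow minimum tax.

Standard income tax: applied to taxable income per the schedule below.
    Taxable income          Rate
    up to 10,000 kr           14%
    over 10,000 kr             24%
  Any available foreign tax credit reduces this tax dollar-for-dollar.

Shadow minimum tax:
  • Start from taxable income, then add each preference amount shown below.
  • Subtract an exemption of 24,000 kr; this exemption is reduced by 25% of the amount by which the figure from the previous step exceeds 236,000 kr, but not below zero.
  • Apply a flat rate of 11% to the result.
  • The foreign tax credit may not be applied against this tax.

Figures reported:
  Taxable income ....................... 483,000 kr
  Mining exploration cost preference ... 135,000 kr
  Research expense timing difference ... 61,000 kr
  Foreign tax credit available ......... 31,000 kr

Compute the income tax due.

Shadow minimum tax:
  Adjusted income: 483,000 kr + 135,000 kr + 61,000 kr = 679,000 kr
  Exemption: 25% × (679,000 kr − 236,000 kr) = 110,750 kr ≥ 24,000 kr, so the exemption is fully phased out
  Base: 679,000 kr − 0 kr = 679,000 kr
  679,000 kr × 11% = 74,690 kr

Standard income tax:
  10,000 kr × 14% = 1,400 kr
  473,000 kr × 24% = 113,520 kr
  → 114,920 kr
  Less foreign tax credit 31,000 kr → 83,920 kr

83,920 kr > 74,690 kr, so the standard income tax governs.

83,920 kr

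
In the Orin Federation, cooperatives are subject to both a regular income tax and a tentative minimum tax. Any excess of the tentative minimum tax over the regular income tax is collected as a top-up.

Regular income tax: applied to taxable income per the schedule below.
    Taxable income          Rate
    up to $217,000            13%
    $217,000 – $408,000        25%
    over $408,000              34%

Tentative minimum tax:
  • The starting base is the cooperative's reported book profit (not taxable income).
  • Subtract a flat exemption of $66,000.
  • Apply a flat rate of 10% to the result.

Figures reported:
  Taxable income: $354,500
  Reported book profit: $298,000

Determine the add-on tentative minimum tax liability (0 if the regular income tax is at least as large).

Tentative minimum tax:
  Base (reported book profit): $298,000
  Less exemption $66,000 → base $232,000
  $232,000 × 10% = $23,200

Regular income tax:
  $217,000 × 13% = $28,210
  $137,500 × 25% = $34,375
  → $62,585

$23,200 ≤ $62,585, so no add-on is due.

$0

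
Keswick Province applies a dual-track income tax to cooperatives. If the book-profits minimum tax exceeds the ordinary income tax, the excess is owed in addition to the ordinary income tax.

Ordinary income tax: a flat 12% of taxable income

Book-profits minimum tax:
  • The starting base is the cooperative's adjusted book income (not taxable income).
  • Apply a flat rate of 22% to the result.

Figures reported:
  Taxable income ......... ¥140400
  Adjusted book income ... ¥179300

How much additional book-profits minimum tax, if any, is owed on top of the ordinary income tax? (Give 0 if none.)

Book-profits minimum tax:
  Base (adjusted book income): ¥179300
  ¥179300 × 22% = ¥39446

Ordinary income tax:
  ¥140400 × 12% = ¥16848

Excess of book-profits minimum tax over ordinary income tax: ¥39446 − ¥16848 = ¥22598.

¥22598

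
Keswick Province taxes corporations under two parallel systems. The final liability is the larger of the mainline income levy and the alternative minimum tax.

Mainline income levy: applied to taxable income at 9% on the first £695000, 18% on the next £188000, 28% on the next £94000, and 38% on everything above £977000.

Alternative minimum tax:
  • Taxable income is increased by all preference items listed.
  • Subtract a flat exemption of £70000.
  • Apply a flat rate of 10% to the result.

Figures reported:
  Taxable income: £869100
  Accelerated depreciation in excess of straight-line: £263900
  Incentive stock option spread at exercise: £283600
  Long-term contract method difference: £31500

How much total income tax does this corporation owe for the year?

£137810

Alternative minimum tax:
  Adjusted income: £869100 + £263900 + £283600 + £31500 = £1448100
  Less exemption £70000 → base £1378100
  £1378100 × 10% = £137810

Mainline income levy:
  £695000 × 9% = £62550
  £174100 × 18% = £31338
  → £93888

£137810 > £93888, so the alternative minimum tax is the binding amount.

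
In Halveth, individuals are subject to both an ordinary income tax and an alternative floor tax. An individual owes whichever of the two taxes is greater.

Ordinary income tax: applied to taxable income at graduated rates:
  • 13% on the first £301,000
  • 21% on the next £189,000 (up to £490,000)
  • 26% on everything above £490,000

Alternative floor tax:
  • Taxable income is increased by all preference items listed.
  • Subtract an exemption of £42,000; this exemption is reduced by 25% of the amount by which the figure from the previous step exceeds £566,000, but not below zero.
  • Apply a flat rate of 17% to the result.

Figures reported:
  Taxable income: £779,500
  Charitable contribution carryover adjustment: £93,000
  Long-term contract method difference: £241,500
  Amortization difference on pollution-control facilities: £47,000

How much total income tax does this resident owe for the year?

£197,370

Ordinary income tax:
  £301,000 × 13% = £39,130
  £189,000 × 21% = £39,690
  £289,500 × 26% = £75,270
  → £154,090

Alternative floor tax:
  Adjusted income: £779,500 + £93,000 + £241,500 + £47,000 = £1,161,000
  Exemption: 25% × (£1,161,000 − £566,000) = £148,750 ≥ £42,000, so the exemption is fully phased out
  Base: £1,161,000 − £0 = £1,161,000
  £1,161,000 × 17% = £197,370

£197,370 > £154,090, so the alternative floor tax is the binding amount.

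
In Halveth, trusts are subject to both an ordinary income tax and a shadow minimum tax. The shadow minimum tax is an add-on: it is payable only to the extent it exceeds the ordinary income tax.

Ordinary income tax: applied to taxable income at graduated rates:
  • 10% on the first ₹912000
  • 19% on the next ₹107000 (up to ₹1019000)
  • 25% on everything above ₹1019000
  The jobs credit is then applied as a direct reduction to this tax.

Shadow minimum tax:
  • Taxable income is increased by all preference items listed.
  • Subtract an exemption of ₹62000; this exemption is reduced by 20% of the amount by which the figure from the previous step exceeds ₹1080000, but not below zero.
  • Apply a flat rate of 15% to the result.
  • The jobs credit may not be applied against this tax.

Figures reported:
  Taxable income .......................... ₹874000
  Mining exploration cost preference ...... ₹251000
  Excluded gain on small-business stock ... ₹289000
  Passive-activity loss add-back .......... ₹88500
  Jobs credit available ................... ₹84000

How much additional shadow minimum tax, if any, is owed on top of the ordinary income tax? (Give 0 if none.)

Ordinary income tax:
  ₹874000 × 10% = ₹87400
  Less jobs credit ₹84000 → ₹3400

Shadow minimum tax:
  Adjusted income: ₹874000 + ₹251000 + ₹289000 + ₹88500 = ₹1502500
  Exemption: 20% × (₹1502500 − ₹1080000) = ₹84500 ≥ ₹62000, so the exemption is fully phased out
  Base: ₹1502500 − ₹0 = ₹1502500
  ₹1502500 × 15% = ₹225375

Excess of shadow minimum tax over ordinary income tax: ₹225375 − ₹3400 = ₹221975.

₹221975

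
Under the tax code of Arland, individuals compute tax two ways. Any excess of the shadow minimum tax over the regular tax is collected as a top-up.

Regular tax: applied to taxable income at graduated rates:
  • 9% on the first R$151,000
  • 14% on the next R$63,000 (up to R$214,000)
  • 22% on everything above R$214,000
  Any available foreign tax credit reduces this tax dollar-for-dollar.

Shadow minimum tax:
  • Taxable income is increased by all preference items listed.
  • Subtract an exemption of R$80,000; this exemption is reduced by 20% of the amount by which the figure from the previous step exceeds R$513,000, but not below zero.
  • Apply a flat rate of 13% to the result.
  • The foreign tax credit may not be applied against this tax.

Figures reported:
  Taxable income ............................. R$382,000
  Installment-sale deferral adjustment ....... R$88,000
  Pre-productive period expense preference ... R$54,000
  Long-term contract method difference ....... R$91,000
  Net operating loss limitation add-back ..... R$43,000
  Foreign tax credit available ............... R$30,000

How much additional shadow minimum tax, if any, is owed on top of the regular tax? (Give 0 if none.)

R$49,540

Regular tax:
  R$151,000 × 9% = R$13,590
  R$63,000 × 14% = R$8,820
  R$168,000 × 22% = R$36,960
  → R$59,370
  Less foreign tax credit R$30,000 → R$29,370

Shadow minimum tax:
  Adjusted income: R$382,000 + R$88,000 + R$54,000 + R$91,000 + R$43,000 = R$658,000
  Exemption: R$80,000 − 20% × (R$658,000 − R$513,000) = R$80,000 − R$29,000 = R$51,000
  Base: R$658,000 − R$51,000 = R$607,000
  R$607,000 × 13% = R$78,910

Excess of shadow minimum tax over regular tax: R$78,910 − R$29,370 = R$49,540.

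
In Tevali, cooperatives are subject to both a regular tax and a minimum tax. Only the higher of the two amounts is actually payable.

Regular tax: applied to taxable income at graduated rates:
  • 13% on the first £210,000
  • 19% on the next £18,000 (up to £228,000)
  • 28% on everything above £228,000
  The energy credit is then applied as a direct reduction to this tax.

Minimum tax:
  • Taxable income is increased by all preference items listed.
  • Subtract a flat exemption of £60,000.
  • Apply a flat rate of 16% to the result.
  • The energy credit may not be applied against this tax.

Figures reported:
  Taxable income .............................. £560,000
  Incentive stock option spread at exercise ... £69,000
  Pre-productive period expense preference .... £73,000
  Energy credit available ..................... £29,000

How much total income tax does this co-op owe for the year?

Minimum tax:
  Adjusted income: £560,000 + £69,000 + £73,000 = £702,000
  Less exemption £60,000 → base £642,000
  £642,000 × 16% = £102,720

Regular tax:
  £210,000 × 13% = £27,300
  £18,000 × 19% = £3,420
  £332,000 × 28% = £92,960
  → £123,680
  Less energy credit £29,000 → £94,680

£102,720 > £94,680, so the minimum tax is the binding amount.

£102,720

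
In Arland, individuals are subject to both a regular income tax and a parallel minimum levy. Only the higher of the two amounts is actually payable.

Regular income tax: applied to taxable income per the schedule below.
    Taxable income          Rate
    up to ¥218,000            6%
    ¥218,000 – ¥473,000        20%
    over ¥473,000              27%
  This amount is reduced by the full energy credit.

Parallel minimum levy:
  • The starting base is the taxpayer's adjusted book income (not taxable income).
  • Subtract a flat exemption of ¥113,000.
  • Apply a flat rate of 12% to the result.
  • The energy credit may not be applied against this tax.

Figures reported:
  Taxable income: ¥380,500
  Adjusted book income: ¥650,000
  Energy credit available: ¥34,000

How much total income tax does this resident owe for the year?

¥64,440

Regular income tax:
  ¥218,000 × 6% = ¥13,080
  ¥162,500 × 20% = ¥32,500
  → ¥45,580
  Less energy credit ¥34,000 → ¥11,580

Parallel minimum levy:
  Base (adjusted book income): ¥650,000
  Less exemption ¥113,000 → base ¥537,000
  ¥537,000 × 12% = ¥64,440

¥64,440 > ¥11,580, so the parallel minimum levy is the binding amount.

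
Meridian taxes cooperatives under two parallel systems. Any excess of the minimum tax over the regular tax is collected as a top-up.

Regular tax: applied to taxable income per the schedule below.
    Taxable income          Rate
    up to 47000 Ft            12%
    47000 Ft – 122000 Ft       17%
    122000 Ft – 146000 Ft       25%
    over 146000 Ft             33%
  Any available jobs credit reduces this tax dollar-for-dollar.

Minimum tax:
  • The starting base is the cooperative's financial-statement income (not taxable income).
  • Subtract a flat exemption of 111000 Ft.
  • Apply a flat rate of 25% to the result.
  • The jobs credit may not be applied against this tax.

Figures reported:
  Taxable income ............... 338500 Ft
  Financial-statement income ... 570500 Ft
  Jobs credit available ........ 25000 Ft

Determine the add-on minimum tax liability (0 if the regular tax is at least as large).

Regular tax:
  47000 Ft × 12% = 5640 Ft
  75000 Ft × 17% = 12750 Ft
  24000 Ft × 25% = 6000 Ft
  192500 Ft × 33% = 63525 Ft
  → 87915 Ft
  Less jobs credit 25000 Ft → 62915 Ft

Minimum tax:
  Base (financial-statement income): 570500 Ft
  Less exemption 111000 Ft → base 459500 Ft
  459500 Ft × 25% = 114875 Ft

Excess of minimum tax over regular tax: 114875 Ft − 62915 Ft = 51960 Ft.

51960 Ft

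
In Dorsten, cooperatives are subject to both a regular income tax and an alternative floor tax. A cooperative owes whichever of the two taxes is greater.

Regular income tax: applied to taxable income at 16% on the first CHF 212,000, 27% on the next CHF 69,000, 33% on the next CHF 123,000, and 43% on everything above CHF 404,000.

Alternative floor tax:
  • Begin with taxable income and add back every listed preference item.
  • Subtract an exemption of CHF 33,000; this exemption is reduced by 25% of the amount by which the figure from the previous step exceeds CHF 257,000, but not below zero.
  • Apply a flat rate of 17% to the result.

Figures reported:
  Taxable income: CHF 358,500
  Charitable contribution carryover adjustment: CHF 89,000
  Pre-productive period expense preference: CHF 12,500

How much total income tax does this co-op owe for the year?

Alternative floor tax:
  Adjusted income: CHF 358,500 + CHF 89,000 + CHF 12,500 = CHF 460,000
  Exemption: 25% × (CHF 460,000 − CHF 257,000) = CHF 50,750 ≥ CHF 33,000, so the exemption is fully phased out
  Base: CHF 460,000 − CHF 0 = CHF 460,000
  CHF 460,000 × 17% = CHF 78,200

Regular income tax:
  CHF 212,000 × 16% = CHF 33,920
  CHF 69,000 × 27% = CHF 18,630
  CHF 77,500 × 33% = CHF 25,575
  → CHF 78,125

CHF 78,200 > CHF 78,125, so the alternative floor tax is the binding amount.

CHF 78,200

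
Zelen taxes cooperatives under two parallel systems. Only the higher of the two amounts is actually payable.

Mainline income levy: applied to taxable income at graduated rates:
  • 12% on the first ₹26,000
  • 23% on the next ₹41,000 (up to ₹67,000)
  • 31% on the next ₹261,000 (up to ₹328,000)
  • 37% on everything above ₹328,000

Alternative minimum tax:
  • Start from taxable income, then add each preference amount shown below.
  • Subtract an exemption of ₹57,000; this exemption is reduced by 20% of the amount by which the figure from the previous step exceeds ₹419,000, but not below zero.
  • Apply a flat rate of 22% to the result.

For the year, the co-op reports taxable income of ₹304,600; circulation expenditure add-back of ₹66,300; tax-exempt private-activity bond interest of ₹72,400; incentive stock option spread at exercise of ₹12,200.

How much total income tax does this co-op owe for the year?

Mainline income levy:
  ₹26,000 × 12% = ₹3,120
  ₹41,000 × 23% = ₹9,430
  ₹237,600 × 31% = ₹73,656
  → ₹86,206

Alternative minimum tax:
  Adjusted income: ₹304,600 + ₹66,300 + ₹72,400 + ₹12,200 = ₹455,500
  Exemption: ₹57,000 − 20% × (₹455,500 − ₹419,000) = ₹57,000 − ₹7,300 = ₹49,700
  Base: ₹455,500 − ₹49,700 = ₹405,800
  ₹405,800 × 22% = ₹89,276

₹89,276 > ₹86,206, so the alternative minimum tax is the binding amount.

₹89,276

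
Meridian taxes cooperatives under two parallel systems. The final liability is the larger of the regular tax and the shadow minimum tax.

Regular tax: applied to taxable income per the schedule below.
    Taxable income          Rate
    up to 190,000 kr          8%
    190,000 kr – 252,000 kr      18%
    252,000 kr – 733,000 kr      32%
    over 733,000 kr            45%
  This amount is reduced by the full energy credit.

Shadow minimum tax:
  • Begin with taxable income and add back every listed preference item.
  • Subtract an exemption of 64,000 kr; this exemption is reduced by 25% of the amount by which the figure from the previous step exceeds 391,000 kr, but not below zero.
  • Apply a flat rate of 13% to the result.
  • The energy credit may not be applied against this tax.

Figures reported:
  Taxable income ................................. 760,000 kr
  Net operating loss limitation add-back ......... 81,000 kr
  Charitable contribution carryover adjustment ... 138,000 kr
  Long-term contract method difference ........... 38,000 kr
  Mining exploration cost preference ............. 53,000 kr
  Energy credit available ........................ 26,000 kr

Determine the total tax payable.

Shadow minimum tax:
  Adjusted income: 760,000 kr + 81,000 kr + 138,000 kr + 38,000 kr + 53,000 kr = 1,070,000 kr
  Exemption: 25% × (1,070,000 kr − 391,000 kr) = 169,750 kr ≥ 64,000 kr, so the exemption is fully phased out
  Base: 1,070,000 kr − 0 kr = 1,070,000 kr
  1,070,000 kr × 13% = 139,100 kr

Regular tax:
  190,000 kr × 8% = 15,200 kr
  62,000 kr × 18% = 11,160 kr
  481,000 kr × 32% = 153,920 kr
  27,000 kr × 45% = 12,150 kr
  → 192,430 kr
  Less energy credit 26,000 kr → 166,430 kr

166,430 kr > 139,100 kr, so the regular tax governs.

166,430 kr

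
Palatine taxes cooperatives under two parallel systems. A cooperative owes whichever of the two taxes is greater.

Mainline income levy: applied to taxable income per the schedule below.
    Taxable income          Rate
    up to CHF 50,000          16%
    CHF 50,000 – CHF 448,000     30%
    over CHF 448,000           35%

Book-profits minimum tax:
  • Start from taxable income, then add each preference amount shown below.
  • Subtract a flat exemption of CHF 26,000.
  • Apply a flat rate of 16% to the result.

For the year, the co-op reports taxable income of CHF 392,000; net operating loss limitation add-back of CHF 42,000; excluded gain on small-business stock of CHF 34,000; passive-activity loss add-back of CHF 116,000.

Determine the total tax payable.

Mainline income levy:
  CHF 50,000 × 16% = CHF 8,000
  CHF 342,000 × 30% = CHF 102,600
  → CHF 110,600

Book-profits minimum tax:
  Adjusted income: CHF 392,000 + CHF 42,000 + CHF 34,000 + CHF 116,000 = CHF 584,000
  Less exemption CHF 26,000 → base CHF 558,000
  CHF 558,000 × 16% = CHF 89,280

CHF 110,600 > CHF 89,280, so the mainline income levy governs.

CHF 110,600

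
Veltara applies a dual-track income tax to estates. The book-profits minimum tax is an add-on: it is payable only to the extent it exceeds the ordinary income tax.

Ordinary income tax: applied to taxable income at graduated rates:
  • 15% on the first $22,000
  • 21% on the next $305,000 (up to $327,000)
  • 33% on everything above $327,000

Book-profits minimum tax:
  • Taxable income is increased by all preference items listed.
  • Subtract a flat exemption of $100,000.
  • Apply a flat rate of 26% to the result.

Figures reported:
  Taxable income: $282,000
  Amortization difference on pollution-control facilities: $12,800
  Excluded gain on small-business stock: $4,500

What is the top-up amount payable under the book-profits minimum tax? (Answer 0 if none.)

$0

Ordinary income tax:
  $22,000 × 15% = $3,300
  $260,000 × 21% = $54,600
  → $57,900

Book-profits minimum tax:
  Adjusted income: $282,000 + $12,800 + $4,500 = $299,300
  Less exemption $100,000 → base $199,300
  $199,300 × 26% = $51,818

$51,818 ≤ $57,900, so no add-on is due.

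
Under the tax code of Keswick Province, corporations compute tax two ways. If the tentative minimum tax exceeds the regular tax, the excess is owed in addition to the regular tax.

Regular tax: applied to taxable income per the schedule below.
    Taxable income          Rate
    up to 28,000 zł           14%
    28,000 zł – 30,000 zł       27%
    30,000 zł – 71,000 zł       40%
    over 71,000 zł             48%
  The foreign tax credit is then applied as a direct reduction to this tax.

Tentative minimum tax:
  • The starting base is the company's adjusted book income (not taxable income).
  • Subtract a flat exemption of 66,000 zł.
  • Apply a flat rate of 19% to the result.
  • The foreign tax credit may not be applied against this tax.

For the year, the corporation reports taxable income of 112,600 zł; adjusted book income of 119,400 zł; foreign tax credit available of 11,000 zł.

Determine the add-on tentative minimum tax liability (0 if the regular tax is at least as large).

Tentative minimum tax:
  Base (adjusted book income): 119,400 zł
  Less exemption 66,000 zł → base 53,400 zł
  53,400 zł × 19% = 10,146 zł

Regular tax:
  28,000 zł × 14% = 3,920 zł
  2,000 zł × 27% = 540 zł
  41,000 zł × 40% = 16,400 zł
  41,600 zł × 48% = 19,968 zł
  → 40,828 zł
  Less foreign tax credit 11,000 zł → 29,828 zł

10,146 zł ≤ 29,828 zł, so no add-on is due.

0 zł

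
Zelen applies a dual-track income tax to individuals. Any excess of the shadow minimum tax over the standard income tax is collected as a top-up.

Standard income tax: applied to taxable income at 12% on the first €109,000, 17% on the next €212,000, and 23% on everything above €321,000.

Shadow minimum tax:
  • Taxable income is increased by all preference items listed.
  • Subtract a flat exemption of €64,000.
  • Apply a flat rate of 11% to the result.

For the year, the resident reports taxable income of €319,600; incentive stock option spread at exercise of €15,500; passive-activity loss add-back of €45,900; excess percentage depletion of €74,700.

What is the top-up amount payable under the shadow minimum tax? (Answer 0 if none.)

€0

Shadow minimum tax:
  Adjusted income: €319,600 + €15,500 + €45,900 + €74,700 = €455,700
  Less exemption €64,000 → base €391,700
  €391,700 × 11% = €43,087

Standard income tax:
  €109,000 × 12% = €13,080
  €210,600 × 17% = €35,802
  → €48,882

€43,087 ≤ €48,882, so no add-on is due.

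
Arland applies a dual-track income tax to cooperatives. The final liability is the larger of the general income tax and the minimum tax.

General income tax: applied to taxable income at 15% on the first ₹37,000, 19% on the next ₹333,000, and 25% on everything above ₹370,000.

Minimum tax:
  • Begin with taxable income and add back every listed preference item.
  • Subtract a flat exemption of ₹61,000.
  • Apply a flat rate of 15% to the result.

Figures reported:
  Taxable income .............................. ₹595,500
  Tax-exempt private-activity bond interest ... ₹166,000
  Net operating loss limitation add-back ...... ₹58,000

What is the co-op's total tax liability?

General income tax:
  ₹37,000 × 15% = ₹5,550
  ₹333,000 × 19% = ₹63,270
  ₹225,500 × 25% = ₹56,375
  → ₹125,195

Minimum tax:
  Adjusted income: ₹595,500 + ₹166,000 + ₹58,000 = ₹819,500
  Less exemption ₹61,000 → base ₹758,500
  ₹758,500 × 15% = ₹113,775

₹125,195 > ₹113,775, so the general income tax governs.

₹125,195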